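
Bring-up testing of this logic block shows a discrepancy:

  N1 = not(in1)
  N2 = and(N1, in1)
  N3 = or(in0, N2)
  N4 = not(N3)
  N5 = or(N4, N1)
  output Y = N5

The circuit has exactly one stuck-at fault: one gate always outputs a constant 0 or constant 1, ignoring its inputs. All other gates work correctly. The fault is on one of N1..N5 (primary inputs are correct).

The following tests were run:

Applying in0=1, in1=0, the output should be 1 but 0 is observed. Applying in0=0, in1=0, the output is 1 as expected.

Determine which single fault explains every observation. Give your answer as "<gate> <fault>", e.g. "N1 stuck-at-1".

N1 stuck-at-0

Fault-free values for test 1 (in0=1, in1=0): N1=1, N2=0, N3=1, N4=0, N5=1, giving Y=1. Observed 0.
Test 1: faults giving observed 0 are {N1 stuck-at-0, N5 stuck-at-0}.
Test 2 (in0=0, in1=0): fault-free N1=1, N2=0, N3=0, N4=1, N5=1 → 1; observed 1. Eliminates N5 stuck-at-0.
Only N1 stuck-at-0 is consistent with every test.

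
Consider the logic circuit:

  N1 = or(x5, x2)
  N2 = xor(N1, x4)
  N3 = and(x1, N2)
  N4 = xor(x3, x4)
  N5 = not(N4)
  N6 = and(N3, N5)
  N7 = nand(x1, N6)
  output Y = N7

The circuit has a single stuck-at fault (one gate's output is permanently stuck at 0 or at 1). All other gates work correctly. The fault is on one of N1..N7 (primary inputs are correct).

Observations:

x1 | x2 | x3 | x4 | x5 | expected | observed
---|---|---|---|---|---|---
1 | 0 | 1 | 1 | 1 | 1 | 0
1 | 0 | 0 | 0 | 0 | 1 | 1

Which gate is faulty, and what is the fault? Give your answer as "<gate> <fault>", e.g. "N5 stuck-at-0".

Fault-free values for test 1 (x1=1, x2=0, x3=1, x4=1, x5=1): N1=1, N2=0, N3=0, N4=0, N5=1, N6=0, N7=1, giving Y=1. Observed 0.
Test 1: faults giving observed 0 are {N1 stuck-at-0, N2 stuck-at-1, N3 stuck-at-1, N6 stuck-at-1, N7 stuck-at-0}.
Test 2 (x1=1, x2=0, x3=0, x4=0, x5=0): fault-free N1=0, N2=0, N3=0, N4=0, N5=1, N6=0, N7=1 → 1; observed 1. Eliminates N2 stuck-at-1, N3 stuck-at-1, N6 stuck-at-1, N7 stuck-at-0.
Only N1 stuck-at-0 is consistent with every test.

N1 stuck-at-0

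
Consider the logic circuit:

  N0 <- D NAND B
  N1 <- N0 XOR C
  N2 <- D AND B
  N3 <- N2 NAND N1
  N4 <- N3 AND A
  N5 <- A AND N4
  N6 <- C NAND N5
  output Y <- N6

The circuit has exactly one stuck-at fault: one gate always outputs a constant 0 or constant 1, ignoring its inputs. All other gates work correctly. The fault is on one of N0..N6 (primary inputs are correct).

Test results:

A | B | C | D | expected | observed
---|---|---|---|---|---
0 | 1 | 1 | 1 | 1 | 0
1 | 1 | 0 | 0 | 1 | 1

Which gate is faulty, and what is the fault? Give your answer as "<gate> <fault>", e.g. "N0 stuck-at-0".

Fault-free values for test 1 (A=0, B=1, C=1, D=1): N0=0, N1=1, N2=1, N3=0, N4=0, N5=0, N6=1, giving Y=1. Observed 0.
Test 1: faults giving observed 0 are {N5 stuck-at-1, N6 stuck-at-0}.
Test 2 (A=1, B=1, C=0, D=0): fault-free N0=1, N1=1, N2=0, N3=1, N4=1, N5=1, N6=1 → 1; observed 1. Eliminates N6 stuck-at-0.
Only N5 stuck-at-1 is consistent with every test.

N5 stuck-at-1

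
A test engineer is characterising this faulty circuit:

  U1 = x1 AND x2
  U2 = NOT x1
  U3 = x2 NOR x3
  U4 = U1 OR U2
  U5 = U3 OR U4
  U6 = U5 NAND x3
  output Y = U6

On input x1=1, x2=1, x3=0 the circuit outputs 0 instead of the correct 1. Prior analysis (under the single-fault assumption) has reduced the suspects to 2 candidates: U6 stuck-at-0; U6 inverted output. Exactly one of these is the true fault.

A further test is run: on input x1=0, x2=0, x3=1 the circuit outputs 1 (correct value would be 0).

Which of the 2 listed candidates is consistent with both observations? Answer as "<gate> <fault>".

U6 inverted output

Evaluate each candidate on input x1=0, x2=0, x3=1:
  U6 stuck-at-0: U1=0, U2=1, U3=0, U4=1, U5=1, U6=0 [stuck-at-0] → 0 — eliminated
  U6 inverted output: U1=0, U2=1, U3=0, U4=1, U5=1, U6=1 [inverted output] → 1 — matches
Only U6 inverted output reproduces the observed 1.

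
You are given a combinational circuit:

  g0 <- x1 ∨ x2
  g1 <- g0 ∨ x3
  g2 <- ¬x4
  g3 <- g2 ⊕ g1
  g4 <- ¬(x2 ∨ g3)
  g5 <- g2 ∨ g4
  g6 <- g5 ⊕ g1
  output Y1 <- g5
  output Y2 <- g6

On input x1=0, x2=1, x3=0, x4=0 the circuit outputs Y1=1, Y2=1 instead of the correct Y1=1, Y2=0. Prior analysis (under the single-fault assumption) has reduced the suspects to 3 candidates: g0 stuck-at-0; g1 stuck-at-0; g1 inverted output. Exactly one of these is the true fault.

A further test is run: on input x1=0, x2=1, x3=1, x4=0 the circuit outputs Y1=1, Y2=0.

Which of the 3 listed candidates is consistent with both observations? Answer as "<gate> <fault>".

Evaluate each candidate on input x1=0, x2=1, x3=1, x4=0:
  g0 stuck-at-0: g0=0 [stuck-at-0], g1=1, g2=1, g3=0, g4=0, g5=1, g6=0 → Y1=1, Y2=0 — matches
  g1 stuck-at-0: g0=1, g1=0 [stuck-at-0], g2=1, g3=1, g4=0, g5=1, g6=1 → Y1=1, Y2=1 — eliminated
  g1 inverted output: g0=1, g1=0 [inverted output], g2=1, g3=1, g4=0, g5=1, g6=1 → Y1=1, Y2=1 — eliminated
Only g0 stuck-at-0 reproduces the observed Y1=1, Y2=0.

g0 stuck-at-0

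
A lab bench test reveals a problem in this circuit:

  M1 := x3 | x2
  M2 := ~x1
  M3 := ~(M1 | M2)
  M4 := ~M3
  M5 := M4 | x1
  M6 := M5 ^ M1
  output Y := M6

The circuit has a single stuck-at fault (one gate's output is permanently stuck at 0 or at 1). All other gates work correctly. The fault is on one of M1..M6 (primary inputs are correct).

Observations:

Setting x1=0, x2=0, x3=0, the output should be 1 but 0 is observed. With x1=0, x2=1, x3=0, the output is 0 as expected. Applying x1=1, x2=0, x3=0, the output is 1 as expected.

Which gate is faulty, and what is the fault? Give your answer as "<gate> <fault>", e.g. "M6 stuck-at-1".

M2 stuck-at-0

Fault-free values for test 1 (x1=0, x2=0, x3=0): M1=0, M2=1, M3=0, M4=1, M5=1, M6=1, giving Y=1. Observed 0.
Test 1: faults giving observed 0 are {M1 stuck-at-1, M2 stuck-at-0, M3 stuck-at-1, M4 stuck-at-0, M5 stuck-at-0, M6 stuck-at-0}.
Test 2 (x1=0, x2=1, x3=0): fault-free M1=1, M2=1, M3=0, M4=1, M5=1, M6=0 → 0; observed 0. Eliminates M3 stuck-at-1, M4 stuck-at-0, M5 stuck-at-0.
Test 3 (x1=1, x2=0, x3=0): fault-free M1=0, M2=0, M3=1, M4=0, M5=1, M6=1 → 1; observed 1. Eliminates M1 stuck-at-1, M6 stuck-at-0.
Only M2 stuck-at-0 is consistent with every test.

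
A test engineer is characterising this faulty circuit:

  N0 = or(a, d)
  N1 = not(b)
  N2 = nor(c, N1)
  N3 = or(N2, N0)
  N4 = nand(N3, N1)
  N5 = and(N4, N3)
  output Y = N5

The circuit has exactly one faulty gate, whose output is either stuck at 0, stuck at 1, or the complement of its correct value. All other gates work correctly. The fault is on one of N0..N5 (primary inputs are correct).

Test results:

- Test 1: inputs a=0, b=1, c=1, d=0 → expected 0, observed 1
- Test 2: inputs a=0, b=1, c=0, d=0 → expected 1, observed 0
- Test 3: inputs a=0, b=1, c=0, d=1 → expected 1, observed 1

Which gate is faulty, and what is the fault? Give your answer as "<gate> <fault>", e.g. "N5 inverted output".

Fault-free values for test 1 (a=0, b=1, c=1, d=0): N0=0, N1=0, N2=0, N3=0, N4=1, N5=0, giving Y=0. Observed 1.
Test 1: faults giving observed 1 are {N0 stuck-at-1, N0 inverted output, N2 stuck-at-1, N2 inverted output, N3 stuck-at-1, N3 inverted output, N5 stuck-at-1, N5 inverted output}.
Test 2 (a=0, b=1, c=0, d=0): fault-free N0=0, N1=0, N2=1, N3=1, N4=1, N5=1 → 1; observed 0. Eliminates N0 stuck-at-1, N0 inverted output, N2 stuck-at-1, N3 stuck-at-1, N5 stuck-at-1.
Test 3 (a=0, b=1, c=0, d=1): fault-free N0=1, N1=0, N2=1, N3=1, N4=1, N5=1 → 1; observed 1. Eliminates N3 inverted output, N5 inverted output.
Only N2 inverted output is consistent with every test.

N2 inverted output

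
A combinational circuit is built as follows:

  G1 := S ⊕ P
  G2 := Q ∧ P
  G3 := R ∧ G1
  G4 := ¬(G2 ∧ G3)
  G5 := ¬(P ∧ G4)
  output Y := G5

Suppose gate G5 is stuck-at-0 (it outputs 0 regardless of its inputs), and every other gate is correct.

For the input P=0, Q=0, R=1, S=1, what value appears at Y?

Propagate with G5 forced: G1=1, G2=0, G3=1, G4=1, G5=0 [stuck-at-0].
So Y = 0. (Without the fault it would be 1.)

0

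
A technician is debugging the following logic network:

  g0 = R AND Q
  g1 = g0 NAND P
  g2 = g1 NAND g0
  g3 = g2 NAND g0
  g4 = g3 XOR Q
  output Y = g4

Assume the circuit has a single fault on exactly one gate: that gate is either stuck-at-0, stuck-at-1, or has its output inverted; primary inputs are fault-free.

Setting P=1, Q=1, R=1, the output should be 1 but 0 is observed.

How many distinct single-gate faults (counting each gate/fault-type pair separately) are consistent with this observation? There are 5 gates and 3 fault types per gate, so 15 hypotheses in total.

Fault-free: g0=1, g1=0, g2=1, g3=0, g4=1 → 1. Observed 0.
  g0: stuck-at-0, inverted output ✓; others ✗
  g1: stuck-at-1, inverted output ✓; others ✗
  g2: stuck-at-0, inverted output ✓; others ✗
  g3: stuck-at-1, inverted output ✓; others ✗
  g4: stuck-at-0, inverted output ✓; others ✗
Consistent faults: {g0 stuck-at-0, g0 inverted output, g1 stuck-at-1, g1 inverted output, g2 stuck-at-0, g2 inverted output, g3 stuck-at-1, g3 inverted output, g4 stuck-at-0, g4 inverted output} — 10 in all.

10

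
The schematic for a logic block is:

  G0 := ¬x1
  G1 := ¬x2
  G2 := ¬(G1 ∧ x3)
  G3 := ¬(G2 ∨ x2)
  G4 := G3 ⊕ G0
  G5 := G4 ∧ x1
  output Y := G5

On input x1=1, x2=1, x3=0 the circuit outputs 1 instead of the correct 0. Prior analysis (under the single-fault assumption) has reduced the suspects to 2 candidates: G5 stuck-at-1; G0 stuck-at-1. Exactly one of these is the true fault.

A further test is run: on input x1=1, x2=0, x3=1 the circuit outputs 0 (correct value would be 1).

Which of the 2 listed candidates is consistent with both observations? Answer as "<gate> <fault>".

G0 stuck-at-1

Evaluate each candidate on input x1=1, x2=0, x3=1:
  G5 stuck-at-1: G0=0, G1=1, G2=0, G3=1, G4=1, G5=1 [stuck-at-1] → 1 — eliminated
  G0 stuck-at-1: G0=1 [stuck-at-1], G1=1, G2=0, G3=1, G4=0, G5=0 → 0 — matches
Only G0 stuck-at-1 reproduces the observed 0.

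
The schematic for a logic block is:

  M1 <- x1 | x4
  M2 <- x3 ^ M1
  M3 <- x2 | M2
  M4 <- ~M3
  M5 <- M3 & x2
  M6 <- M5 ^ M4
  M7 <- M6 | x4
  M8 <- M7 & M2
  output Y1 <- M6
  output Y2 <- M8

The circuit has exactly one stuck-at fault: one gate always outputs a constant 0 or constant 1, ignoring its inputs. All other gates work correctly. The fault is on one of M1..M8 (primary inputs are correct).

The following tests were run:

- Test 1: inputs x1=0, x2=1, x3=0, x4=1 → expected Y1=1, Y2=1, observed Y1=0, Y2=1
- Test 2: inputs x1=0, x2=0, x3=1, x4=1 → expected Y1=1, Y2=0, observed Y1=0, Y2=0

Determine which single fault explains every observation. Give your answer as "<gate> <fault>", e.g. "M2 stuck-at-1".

Fault-free values for test 1 (x1=0, x2=1, x3=0, x4=1): M1=1, M2=1, M3=1, M4=0, M5=1, M6=1, M7=1, M8=1, giving Y1=1, Y2=1. Observed Y1=0, Y2=1.
Test 1: faults giving observed Y1=0, Y2=1 are {M4 stuck-at-1, M5 stuck-at-0, M6 stuck-at-0}.
Test 2 (x1=0, x2=0, x3=1, x4=1): fault-free M1=1, M2=0, M3=0, M4=1, M5=0, M6=1, M7=1, M8=0 → Y1=1, Y2=0; observed Y1=0, Y2=0. Eliminates M4 stuck-at-1, M5 stuck-at-0.
Only M6 stuck-at-0 is consistent with every test.

M6 stuck-at-0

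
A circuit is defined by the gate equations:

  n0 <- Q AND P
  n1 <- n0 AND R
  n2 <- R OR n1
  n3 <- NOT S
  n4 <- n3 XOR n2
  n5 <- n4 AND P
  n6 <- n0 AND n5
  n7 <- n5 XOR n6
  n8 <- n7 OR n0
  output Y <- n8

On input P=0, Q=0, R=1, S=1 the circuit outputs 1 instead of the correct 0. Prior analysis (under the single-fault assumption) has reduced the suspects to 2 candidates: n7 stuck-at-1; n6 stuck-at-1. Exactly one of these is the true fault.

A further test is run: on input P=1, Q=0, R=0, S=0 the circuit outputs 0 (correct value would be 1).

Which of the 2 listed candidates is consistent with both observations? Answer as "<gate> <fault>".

Evaluate each candidate on input P=1, Q=0, R=0, S=0:
  n7 stuck-at-1: n0=0, n1=0, n2=0, n3=1, n4=1, n5=1, n6=0, n7=1 [stuck-at-1], n8=1 → 1 — eliminated
  n6 stuck-at-1: n0=0, n1=0, n2=0, n3=1, n4=1, n5=1, n6=1 [stuck-at-1], n7=0, n8=0 → 0 — matches
Only n6 stuck-at-1 reproduces the observed 0.

n6 stuck-at-1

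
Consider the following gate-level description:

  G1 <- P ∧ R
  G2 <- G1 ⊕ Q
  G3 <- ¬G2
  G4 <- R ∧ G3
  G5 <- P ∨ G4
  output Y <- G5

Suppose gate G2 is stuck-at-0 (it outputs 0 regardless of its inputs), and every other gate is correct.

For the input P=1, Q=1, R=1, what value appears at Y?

Propagate with G2 forced: G1=1, G2=0 [stuck-at-0], G3=1, G4=1, G5=1.
So Y = 1. (Same as the fault-free value — the fault is masked on this input.)

1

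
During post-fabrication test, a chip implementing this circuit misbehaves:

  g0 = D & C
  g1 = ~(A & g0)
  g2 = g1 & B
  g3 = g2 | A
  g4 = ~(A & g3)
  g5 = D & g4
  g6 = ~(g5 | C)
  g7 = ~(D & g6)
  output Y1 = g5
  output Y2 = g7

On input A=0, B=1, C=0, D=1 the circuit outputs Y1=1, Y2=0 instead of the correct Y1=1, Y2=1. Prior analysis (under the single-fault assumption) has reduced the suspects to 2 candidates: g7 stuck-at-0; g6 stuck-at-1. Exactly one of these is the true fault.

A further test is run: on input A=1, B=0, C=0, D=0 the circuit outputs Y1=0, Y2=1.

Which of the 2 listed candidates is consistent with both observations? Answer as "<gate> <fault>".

g6 stuck-at-1

Evaluate each candidate on input A=1, B=0, C=0, D=0:
  g7 stuck-at-0: g0=0, g1=1, g2=0, g3=1, g4=0, g5=0, g6=1, g7=0 [stuck-at-0] → Y1=0, Y2=0 — eliminated
  g6 stuck-at-1: g0=0, g1=1, g2=0, g3=1, g4=0, g5=0, g6=1 [stuck-at-1], g7=1 → Y1=0, Y2=1 — matches
Only g6 stuck-at-1 reproduces the observed Y1=0, Y2=1.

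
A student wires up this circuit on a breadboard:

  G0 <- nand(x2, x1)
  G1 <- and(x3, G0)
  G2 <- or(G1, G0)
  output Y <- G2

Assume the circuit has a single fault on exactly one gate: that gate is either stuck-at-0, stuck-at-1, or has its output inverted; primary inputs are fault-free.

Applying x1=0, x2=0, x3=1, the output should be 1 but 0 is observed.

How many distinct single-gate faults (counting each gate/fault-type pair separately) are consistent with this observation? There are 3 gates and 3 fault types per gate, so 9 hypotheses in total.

4

Fault-free: G0=1, G1=1, G2=1 → 1. Observed 0.
  G0 stuck-at-0: output 0 ✓
  G0 stuck-at-1: output 1 ✗
  G0 inverted output: output 0 ✓
  G1 stuck-at-0: output 1 ✗
  G1 stuck-at-1: output 1 ✗
  G1 inverted output: output 1 ✗
  G2 stuck-at-0: output 0 ✓
  G2 stuck-at-1: output 1 ✗
  G2 inverted output: output 0 ✓
Consistent faults: {G0 stuck-at-0, G0 inverted output, G2 stuck-at-0, G2 inverted output} — 4 in all.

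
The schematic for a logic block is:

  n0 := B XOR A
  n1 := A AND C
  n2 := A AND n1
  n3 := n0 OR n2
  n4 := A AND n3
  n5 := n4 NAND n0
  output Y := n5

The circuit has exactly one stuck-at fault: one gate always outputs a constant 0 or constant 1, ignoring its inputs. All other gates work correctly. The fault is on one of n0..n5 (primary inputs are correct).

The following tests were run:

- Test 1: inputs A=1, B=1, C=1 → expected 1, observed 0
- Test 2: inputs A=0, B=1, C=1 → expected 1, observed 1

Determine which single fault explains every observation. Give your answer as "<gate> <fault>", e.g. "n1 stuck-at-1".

Fault-free values for test 1 (A=1, B=1, C=1): n0=0, n1=1, n2=1, n3=1, n4=1, n5=1, giving Y=1. Observed 0.
Test 1: faults giving observed 0 are {n0 stuck-at-1, n5 stuck-at-0}.
Test 2 (A=0, B=1, C=1): fault-free n0=1, n1=0, n2=0, n3=1, n4=0, n5=1 → 1; observed 1. Eliminates n5 stuck-at-0.
Only n0 stuck-at-1 is consistent with every test.

n0 stuck-at-1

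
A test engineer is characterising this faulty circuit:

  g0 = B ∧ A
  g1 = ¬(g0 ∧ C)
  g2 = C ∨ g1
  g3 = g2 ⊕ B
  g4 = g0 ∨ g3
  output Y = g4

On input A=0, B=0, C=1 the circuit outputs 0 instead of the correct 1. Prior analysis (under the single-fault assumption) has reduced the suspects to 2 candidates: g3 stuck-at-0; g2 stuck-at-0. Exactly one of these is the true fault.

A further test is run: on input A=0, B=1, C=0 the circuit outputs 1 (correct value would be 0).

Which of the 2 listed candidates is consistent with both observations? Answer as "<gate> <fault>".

g2 stuck-at-0

Evaluate each candidate on input A=0, B=1, C=0:
  g3 stuck-at-0: g0=0, g1=1, g2=1, g3=0 [stuck-at-0], g4=0 → 0 — eliminated
  g2 stuck-at-0: g0=0, g1=1, g2=0 [stuck-at-0], g3=1, g4=1 → 1 — matches
Only g2 stuck-at-0 reproduces the observed 1.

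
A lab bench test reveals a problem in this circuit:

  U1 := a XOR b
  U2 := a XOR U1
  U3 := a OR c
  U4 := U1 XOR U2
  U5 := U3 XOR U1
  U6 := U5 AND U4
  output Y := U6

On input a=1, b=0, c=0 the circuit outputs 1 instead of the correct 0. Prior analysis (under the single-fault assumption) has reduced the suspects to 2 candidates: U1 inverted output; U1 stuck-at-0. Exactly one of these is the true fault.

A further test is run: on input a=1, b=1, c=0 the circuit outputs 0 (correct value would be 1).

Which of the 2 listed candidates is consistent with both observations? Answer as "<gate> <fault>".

U1 inverted output

Evaluate each candidate on input a=1, b=1, c=0:
  U1 inverted output: U1=1 [inverted output], U2=0, U3=1, U4=1, U5=0, U6=0 → 0 — matches
  U1 stuck-at-0: U1=0 [stuck-at-0], U2=1, U3=1, U4=1, U5=1, U6=1 → 1 — eliminated
Only U1 inverted output reproduces the observed 0.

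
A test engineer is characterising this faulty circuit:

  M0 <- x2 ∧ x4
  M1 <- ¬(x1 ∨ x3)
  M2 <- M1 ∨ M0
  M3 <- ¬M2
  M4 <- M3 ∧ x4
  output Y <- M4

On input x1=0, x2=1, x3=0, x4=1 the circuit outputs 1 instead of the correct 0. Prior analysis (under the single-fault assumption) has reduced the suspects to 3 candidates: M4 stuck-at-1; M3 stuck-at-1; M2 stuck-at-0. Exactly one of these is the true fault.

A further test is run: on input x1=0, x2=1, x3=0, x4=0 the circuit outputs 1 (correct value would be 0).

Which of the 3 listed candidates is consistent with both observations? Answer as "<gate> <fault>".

M4 stuck-at-1

Evaluate each candidate on input x1=0, x2=1, x3=0, x4=0:
  M4 stuck-at-1: M0=0, M1=1, M2=1, M3=0, M4=1 [stuck-at-1] → 1 — matches
  M3 stuck-at-1: M0=0, M1=1, M2=1, M3=1 [stuck-at-1], M4=0 → 0 — eliminated
  M2 stuck-at-0: M0=0, M1=1, M2=0 [stuck-at-0], M3=1, M4=0 → 0 — eliminated
Only M4 stuck-at-1 reproduces the observed 1.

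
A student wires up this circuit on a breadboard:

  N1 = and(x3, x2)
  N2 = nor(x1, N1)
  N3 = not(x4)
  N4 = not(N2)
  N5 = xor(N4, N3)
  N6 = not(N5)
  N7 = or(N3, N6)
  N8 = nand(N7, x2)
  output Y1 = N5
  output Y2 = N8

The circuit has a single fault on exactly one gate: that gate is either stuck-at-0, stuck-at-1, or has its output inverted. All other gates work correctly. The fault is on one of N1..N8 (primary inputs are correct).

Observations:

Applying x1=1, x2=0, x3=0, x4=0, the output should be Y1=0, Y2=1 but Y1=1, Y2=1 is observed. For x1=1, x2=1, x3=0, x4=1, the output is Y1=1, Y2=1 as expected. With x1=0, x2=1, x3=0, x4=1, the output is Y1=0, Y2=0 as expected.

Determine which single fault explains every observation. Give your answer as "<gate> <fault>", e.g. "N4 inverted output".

N3 stuck-at-0

Fault-free values for test 1 (x1=1, x2=0, x3=0, x4=0): N1=0, N2=0, N3=1, N4=1, N5=0, N6=1, N7=1, N8=1, giving Y1=0, Y2=1. Observed Y1=1, Y2=1.
Test 1: faults giving observed Y1=1, Y2=1 are {N2 stuck-at-1, N2 inverted output, N3 stuck-at-0, N3 inverted output, N4 stuck-at-0, N4 inverted output, N5 stuck-at-1, N5 inverted output}.
Test 2 (x1=1, x2=1, x3=0, x4=1): fault-free N1=0, N2=0, N3=0, N4=1, N5=1, N6=0, N7=0, N8=1 → Y1=1, Y2=1; observed Y1=1, Y2=1. Eliminates N2 stuck-at-1, N2 inverted output, N3 inverted output, N4 stuck-at-0, N4 inverted output, N5 inverted output.
Test 3 (x1=0, x2=1, x3=0, x4=1): fault-free N1=0, N2=1, N3=0, N4=0, N5=0, N6=1, N7=1, N8=0 → Y1=0, Y2=0; observed Y1=0, Y2=0. Eliminates N5 stuck-at-1.
Only N3 stuck-at-0 is consistent with every test.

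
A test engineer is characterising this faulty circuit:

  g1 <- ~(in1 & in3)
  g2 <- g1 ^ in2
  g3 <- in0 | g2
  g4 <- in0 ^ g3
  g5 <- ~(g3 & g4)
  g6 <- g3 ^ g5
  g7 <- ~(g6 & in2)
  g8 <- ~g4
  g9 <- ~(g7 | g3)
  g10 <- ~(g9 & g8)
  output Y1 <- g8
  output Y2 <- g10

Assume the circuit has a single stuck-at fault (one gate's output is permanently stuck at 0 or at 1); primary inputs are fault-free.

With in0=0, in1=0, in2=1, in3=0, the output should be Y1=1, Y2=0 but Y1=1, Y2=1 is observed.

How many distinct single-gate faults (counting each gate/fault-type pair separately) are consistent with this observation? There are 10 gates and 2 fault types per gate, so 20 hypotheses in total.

5

Fault-free: g1=1, g2=0, g3=0, g4=0, g5=1, g6=1, g7=0, g8=1, g9=1, g10=0 → Y1=1, Y2=0. Observed Y1=1, Y2=1.
  g1: none of the 2 fault types match ✗
  g2: none of the 2 fault types match ✗
  g3: none of the 2 fault types match ✗
  g4: none of the 2 fault types match ✗
  g5: stuck-at-0 ✓; others ✗
  g6: stuck-at-0 ✓; others ✗
  g7: stuck-at-1 ✓; others ✗
  g8: none of the 2 fault types match ✗
  g9: stuck-at-0 ✓; others ✗
  g10: stuck-at-1 ✓; others ✗
Consistent faults: {g5 stuck-at-0, g6 stuck-at-0, g7 stuck-at-1, g9 stuck-at-0, g10 stuck-at-1} — 5 in all.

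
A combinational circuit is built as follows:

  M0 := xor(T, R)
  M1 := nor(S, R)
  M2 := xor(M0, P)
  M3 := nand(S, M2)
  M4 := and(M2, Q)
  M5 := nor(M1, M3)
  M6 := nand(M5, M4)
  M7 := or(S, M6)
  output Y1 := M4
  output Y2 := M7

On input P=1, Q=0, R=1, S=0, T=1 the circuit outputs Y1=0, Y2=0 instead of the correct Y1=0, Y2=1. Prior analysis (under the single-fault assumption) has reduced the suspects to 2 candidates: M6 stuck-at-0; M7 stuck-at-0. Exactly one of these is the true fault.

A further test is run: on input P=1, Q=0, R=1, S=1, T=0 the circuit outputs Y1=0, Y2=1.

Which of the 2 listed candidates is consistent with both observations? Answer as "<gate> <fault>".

M6 stuck-at-0

Evaluate each candidate on input P=1, Q=0, R=1, S=1, T=0:
  M6 stuck-at-0: M0=1, M1=0, M2=0, M3=1, M4=0, M5=0, M6=0 [stuck-at-0], M7=1 → Y1=0, Y2=1 — matches
  M7 stuck-at-0: M0=1, M1=0, M2=0, M3=1, M4=0, M5=0, M6=1, M7=0 [stuck-at-0] → Y1=0, Y2=0 — eliminated
Only M6 stuck-at-0 reproduces the observed Y1=0, Y2=1.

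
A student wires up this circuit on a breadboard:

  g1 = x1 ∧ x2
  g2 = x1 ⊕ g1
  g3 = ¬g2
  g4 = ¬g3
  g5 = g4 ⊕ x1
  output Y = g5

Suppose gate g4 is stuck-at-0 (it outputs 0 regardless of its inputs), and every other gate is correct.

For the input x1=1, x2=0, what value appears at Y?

Propagate with g4 forced: g1=0, g2=1, g3=0, g4=0 [stuck-at-0], g5=1.
So Y = 1. (Without the fault it would be 0.)

1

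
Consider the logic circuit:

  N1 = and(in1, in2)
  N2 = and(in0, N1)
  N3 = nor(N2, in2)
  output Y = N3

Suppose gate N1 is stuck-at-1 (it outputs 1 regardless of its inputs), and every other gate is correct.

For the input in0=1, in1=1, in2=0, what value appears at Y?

0

Propagate with N1 forced: N1=1 [stuck-at-1], N2=1, N3=0.
So Y = 0. (Without the fault it would be 1.)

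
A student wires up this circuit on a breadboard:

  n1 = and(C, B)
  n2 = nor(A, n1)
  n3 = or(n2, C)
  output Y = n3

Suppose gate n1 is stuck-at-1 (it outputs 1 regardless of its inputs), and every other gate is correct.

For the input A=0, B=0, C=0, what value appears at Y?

Propagate with n1 forced: n1=1 [stuck-at-1], n2=0, n3=0.
So Y = 0. (Without the fault it would be 1.)

0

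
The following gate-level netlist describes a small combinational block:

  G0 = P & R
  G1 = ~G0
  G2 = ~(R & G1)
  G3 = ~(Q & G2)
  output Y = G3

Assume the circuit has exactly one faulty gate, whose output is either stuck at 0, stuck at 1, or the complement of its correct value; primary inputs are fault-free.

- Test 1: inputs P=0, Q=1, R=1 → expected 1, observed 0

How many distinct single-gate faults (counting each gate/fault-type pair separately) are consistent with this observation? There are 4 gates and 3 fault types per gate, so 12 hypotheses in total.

8

Fault-free: G0=0, G1=1, G2=0, G3=1 → 1. Observed 0.
  G0 stuck-at-0: output 1 ✗
  G0 stuck-at-1: output 0 ✓
  G0 inverted output: output 0 ✓
  G1 stuck-at-0: output 0 ✓
  G1 stuck-at-1: output 1 ✗
  G1 inverted output: output 0 ✓
  G2 stuck-at-0: output 1 ✗
  G2 stuck-at-1: output 0 ✓
  G2 inverted output: output 0 ✓
  G3 stuck-at-0: output 0 ✓
  G3 stuck-at-1: output 1 ✗
  G3 inverted output: output 0 ✓
Consistent faults: {G0 stuck-at-1, G0 inverted output, G1 stuck-at-0, G1 inverted output, G2 stuck-at-1, G2 inverted output, G3 stuck-at-0, G3 inverted output} — 8 in all.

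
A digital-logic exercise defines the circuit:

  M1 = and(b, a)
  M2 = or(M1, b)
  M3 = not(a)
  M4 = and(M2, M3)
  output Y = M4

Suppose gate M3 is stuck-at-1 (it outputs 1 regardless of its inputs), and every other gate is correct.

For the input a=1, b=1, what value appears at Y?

1

Propagate with M3 forced: M1=1, M2=1, M3=1 [stuck-at-1], M4=1.
So Y = 1. (Without the fault it would be 0.)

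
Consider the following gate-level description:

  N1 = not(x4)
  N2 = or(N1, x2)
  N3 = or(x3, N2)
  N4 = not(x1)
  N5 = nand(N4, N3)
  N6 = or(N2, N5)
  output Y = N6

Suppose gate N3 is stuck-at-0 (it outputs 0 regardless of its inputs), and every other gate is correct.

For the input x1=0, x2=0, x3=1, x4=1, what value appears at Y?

Propagate with N3 forced: N1=0, N2=0, N3=0 [stuck-at-0], N4=1, N5=1, N6=1.
So Y = 1. (Without the fault it would be 0.)

1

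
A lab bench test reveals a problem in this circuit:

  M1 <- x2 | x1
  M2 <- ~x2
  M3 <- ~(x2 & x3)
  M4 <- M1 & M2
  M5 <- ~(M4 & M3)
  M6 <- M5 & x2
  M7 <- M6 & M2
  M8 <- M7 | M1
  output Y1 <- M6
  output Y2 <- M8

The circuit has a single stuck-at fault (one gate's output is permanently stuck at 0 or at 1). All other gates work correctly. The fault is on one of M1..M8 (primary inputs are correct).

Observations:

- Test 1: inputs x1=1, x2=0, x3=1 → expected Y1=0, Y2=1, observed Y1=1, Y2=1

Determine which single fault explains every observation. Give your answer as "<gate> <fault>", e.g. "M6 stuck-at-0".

M6 stuck-at-1

Fault-free values for test 1 (x1=1, x2=0, x3=1): M1=1, M2=1, M3=1, M4=1, M5=0, M6=0, M7=0, M8=1, giving Y1=0, Y2=1. Observed Y1=1, Y2=1.
Test 1: faults giving observed Y1=1, Y2=1 are {M6 stuck-at-1}.
Only M6 stuck-at-1 is consistent with every test.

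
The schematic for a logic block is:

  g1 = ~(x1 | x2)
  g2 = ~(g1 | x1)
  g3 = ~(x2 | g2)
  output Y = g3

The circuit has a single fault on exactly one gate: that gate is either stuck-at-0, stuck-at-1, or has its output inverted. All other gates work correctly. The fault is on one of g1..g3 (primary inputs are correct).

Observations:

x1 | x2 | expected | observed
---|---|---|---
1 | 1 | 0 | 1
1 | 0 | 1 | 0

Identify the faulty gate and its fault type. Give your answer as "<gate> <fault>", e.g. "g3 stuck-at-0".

g3 inverted output

Fault-free values for test 1 (x1=1, x2=1): g1=0, g2=0, g3=0, giving Y=0. Observed 1.
Test 1: faults giving observed 1 are {g3 stuck-at-1, g3 inverted output}.
Test 2 (x1=1, x2=0): fault-free g1=0, g2=0, g3=1 → 1; observed 0. Eliminates g3 stuck-at-1.
Only g3 inverted output is consistent with every test.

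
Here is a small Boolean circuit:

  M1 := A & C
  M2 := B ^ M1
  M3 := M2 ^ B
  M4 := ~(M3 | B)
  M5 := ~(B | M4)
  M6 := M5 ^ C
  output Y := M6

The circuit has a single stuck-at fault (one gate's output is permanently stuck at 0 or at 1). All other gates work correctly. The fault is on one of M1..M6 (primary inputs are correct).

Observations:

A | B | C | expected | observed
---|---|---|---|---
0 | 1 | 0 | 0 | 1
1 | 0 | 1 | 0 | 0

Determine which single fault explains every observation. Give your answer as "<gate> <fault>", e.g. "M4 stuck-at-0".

Fault-free values for test 1 (A=0, B=1, C=0): M1=0, M2=1, M3=0, M4=0, M5=0, M6=0, giving Y=0. Observed 1.
Test 1: faults giving observed 1 are {M5 stuck-at-1, M6 stuck-at-1}.
Test 2 (A=1, B=0, C=1): fault-free M1=1, M2=1, M3=1, M4=0, M5=1, M6=0 → 0; observed 0. Eliminates M6 stuck-at-1.
Only M5 stuck-at-1 is consistent with every test.

M5 stuck-at-1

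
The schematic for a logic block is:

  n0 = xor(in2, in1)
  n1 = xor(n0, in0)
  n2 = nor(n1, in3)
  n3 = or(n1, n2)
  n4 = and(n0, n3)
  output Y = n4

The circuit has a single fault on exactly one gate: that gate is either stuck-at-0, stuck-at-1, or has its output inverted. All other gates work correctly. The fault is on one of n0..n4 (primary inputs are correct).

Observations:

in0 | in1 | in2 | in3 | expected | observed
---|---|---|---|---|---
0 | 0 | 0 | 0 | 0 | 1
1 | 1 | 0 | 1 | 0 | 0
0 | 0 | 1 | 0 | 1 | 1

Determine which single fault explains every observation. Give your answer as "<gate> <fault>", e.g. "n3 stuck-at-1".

Fault-free values for test 1 (in0=0, in1=0, in2=0, in3=0): n0=0, n1=0, n2=1, n3=1, n4=0, giving Y=0. Observed 1.
Test 1: faults giving observed 1 are {n0 stuck-at-1, n0 inverted output, n4 stuck-at-1, n4 inverted output}.
Test 2 (in0=1, in1=1, in2=0, in3=1): fault-free n0=1, n1=0, n2=0, n3=0, n4=0 → 0; observed 0. Eliminates n4 stuck-at-1, n4 inverted output.
Test 3 (in0=0, in1=0, in2=1, in3=0): fault-free n0=1, n1=1, n2=0, n3=1, n4=1 → 1; observed 1. Eliminates n0 inverted output.
Only n0 stuck-at-1 is consistent with every test.

n0 stuck-at-1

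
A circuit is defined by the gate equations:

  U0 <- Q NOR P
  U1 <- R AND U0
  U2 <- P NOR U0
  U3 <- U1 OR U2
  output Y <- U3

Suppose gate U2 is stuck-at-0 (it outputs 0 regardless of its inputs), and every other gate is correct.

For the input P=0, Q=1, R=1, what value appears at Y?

0

Propagate with U2 forced: U0=0, U1=0, U2=0 [stuck-at-0], U3=0.
So Y = 0. (Without the fault it would be 1.)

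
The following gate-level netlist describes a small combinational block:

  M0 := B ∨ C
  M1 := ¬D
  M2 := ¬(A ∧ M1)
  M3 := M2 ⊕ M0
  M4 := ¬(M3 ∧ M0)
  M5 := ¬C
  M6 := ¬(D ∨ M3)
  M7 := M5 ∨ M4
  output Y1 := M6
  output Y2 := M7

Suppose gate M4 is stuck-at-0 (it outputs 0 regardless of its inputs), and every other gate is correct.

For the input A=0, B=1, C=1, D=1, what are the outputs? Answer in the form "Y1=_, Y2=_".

Propagate with M4 forced: M0=1, M1=0, M2=1, M3=0, M4=0 [stuck-at-0], M5=0, M6=0, M7=0.
So the outputs are Y1=0, Y2=0. (Without the fault they would be Y1=0, Y2=1.)

Y1=0, Y2=0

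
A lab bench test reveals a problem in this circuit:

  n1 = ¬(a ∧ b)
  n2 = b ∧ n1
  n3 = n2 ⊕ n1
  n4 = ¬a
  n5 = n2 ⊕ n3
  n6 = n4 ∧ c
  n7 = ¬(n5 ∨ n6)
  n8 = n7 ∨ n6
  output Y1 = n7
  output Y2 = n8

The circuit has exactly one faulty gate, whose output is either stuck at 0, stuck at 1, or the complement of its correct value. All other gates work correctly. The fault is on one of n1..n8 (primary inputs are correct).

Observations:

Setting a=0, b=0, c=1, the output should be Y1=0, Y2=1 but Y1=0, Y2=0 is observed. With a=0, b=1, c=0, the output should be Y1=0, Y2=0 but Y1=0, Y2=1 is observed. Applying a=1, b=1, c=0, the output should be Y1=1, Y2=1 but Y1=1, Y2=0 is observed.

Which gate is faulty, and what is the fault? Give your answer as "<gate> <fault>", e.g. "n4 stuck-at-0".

n8 inverted output

Fault-free values for test 1 (a=0, b=0, c=1): n1=1, n2=0, n3=1, n4=1, n5=1, n6=1, n7=0, n8=1, giving Y1=0, Y2=1. Observed Y1=0, Y2=0.
Test 1: faults giving observed Y1=0, Y2=0 are {n4 stuck-at-0, n4 inverted output, n6 stuck-at-0, n6 inverted output, n8 stuck-at-0, n8 inverted output}.
Test 2 (a=0, b=1, c=0): fault-free n1=1, n2=1, n3=0, n4=1, n5=1, n6=0, n7=0, n8=0 → Y1=0, Y2=0; observed Y1=0, Y2=1. Eliminates n4 stuck-at-0, n4 inverted output, n6 stuck-at-0, n8 stuck-at-0.
Test 3 (a=1, b=1, c=0): fault-free n1=0, n2=0, n3=0, n4=0, n5=0, n6=0, n7=1, n8=1 → Y1=1, Y2=1; observed Y1=1, Y2=0. Eliminates n6 inverted output.
Only n8 inverted output is consistent with every test.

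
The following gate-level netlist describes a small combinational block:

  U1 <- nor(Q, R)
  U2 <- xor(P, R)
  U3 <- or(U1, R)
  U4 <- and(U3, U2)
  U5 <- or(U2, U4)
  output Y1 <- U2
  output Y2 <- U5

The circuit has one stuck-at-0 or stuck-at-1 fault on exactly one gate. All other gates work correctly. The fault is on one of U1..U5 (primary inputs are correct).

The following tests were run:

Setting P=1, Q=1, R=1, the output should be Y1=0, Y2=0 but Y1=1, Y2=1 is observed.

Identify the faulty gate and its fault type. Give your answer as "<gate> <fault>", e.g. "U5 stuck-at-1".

Fault-free values for test 1 (P=1, Q=1, R=1): U1=0, U2=0, U3=1, U4=0, U5=0, giving Y1=0, Y2=0. Observed Y1=1, Y2=1.
Test 1: faults giving observed Y1=1, Y2=1 are {U2 stuck-at-1}.
Only U2 stuck-at-1 is consistent with every test.

U2 stuck-at-1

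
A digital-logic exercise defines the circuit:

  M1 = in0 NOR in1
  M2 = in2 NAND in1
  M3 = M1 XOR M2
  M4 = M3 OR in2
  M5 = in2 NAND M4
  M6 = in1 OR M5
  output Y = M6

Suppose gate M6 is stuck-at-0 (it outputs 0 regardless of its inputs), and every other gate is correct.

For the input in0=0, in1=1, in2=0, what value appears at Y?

0

Propagate with M6 forced: M1=0, M2=1, M3=1, M4=1, M5=1, M6=0 [stuck-at-0].
So Y = 0. (Without the fault it would be 1.)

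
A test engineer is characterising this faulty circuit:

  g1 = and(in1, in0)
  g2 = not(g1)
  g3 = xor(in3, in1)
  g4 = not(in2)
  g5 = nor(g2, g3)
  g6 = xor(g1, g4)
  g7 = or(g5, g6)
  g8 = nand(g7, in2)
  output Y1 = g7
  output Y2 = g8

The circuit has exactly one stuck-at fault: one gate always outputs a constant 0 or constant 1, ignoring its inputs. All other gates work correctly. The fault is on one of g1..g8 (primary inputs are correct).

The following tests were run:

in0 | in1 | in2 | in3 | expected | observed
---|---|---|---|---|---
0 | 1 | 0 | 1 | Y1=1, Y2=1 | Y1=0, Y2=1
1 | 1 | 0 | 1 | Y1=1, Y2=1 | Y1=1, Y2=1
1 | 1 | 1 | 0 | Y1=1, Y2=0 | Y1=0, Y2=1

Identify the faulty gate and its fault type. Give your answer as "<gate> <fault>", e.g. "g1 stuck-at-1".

Fault-free values for test 1 (in0=0, in1=1, in2=0, in3=1): g1=0, g2=1, g3=0, g4=1, g5=0, g6=1, g7=1, g8=1, giving Y1=1, Y2=1. Observed Y1=0, Y2=1.
Test 1: faults giving observed Y1=0, Y2=1 are {g4 stuck-at-0, g6 stuck-at-0, g7 stuck-at-0}.
Test 2 (in0=1, in1=1, in2=0, in3=1): fault-free g1=1, g2=0, g3=0, g4=1, g5=1, g6=0, g7=1, g8=1 → Y1=1, Y2=1; observed Y1=1, Y2=1. Eliminates g7 stuck-at-0.
Test 3 (in0=1, in1=1, in2=1, in3=0): fault-free g1=1, g2=0, g3=1, g4=0, g5=0, g6=1, g7=1, g8=0 → Y1=1, Y2=0; observed Y1=0, Y2=1. Eliminates g4 stuck-at-0.
Only g6 stuck-at-0 is consistent with every test.

g6 stuck-at-0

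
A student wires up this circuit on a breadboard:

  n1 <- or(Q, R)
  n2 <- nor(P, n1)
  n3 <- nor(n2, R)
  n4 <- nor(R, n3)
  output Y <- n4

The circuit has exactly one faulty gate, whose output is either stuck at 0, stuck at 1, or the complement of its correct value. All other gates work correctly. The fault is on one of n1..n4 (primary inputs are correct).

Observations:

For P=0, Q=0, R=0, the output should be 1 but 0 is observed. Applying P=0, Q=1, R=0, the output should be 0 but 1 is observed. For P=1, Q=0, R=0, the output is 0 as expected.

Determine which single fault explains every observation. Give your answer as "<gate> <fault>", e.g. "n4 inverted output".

Fault-free values for test 1 (P=0, Q=0, R=0): n1=0, n2=1, n3=0, n4=1, giving Y=1. Observed 0.
Test 1: faults giving observed 0 are {n1 stuck-at-1, n1 inverted output, n2 stuck-at-0, n2 inverted output, n3 stuck-at-1, n3 inverted output, n4 stuck-at-0, n4 inverted output}.
Test 2 (P=0, Q=1, R=0): fault-free n1=1, n2=0, n3=1, n4=0 → 0; observed 1. Eliminates n1 stuck-at-1, n2 stuck-at-0, n3 stuck-at-1, n4 stuck-at-0.
Test 3 (P=1, Q=0, R=0): fault-free n1=0, n2=0, n3=1, n4=0 → 0; observed 0. Eliminates n2 inverted output, n3 inverted output, n4 inverted output.
Only n1 inverted output is consistent with every test.

n1 inverted output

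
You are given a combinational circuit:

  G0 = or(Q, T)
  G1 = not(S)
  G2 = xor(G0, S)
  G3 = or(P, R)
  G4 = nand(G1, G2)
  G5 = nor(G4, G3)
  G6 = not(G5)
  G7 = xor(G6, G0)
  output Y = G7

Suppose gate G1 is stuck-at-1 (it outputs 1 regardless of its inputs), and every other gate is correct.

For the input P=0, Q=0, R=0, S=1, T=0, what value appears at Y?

Propagate with G1 forced: G0=0, G1=1 [stuck-at-1], G2=1, G3=0, G4=0, G5=1, G6=0, G7=0.
So Y = 0. (Without the fault it would be 1.)

0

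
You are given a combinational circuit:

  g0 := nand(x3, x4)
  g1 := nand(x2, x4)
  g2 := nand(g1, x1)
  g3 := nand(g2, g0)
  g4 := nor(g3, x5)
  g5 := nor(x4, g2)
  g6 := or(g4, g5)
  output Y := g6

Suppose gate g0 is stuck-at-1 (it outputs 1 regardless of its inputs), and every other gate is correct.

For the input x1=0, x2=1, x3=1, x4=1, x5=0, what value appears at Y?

1

Propagate with g0 forced: g0=1 [stuck-at-1], g1=0, g2=1, g3=0, g4=1, g5=0, g6=1.
So Y = 1. (Without the fault it would be 0.)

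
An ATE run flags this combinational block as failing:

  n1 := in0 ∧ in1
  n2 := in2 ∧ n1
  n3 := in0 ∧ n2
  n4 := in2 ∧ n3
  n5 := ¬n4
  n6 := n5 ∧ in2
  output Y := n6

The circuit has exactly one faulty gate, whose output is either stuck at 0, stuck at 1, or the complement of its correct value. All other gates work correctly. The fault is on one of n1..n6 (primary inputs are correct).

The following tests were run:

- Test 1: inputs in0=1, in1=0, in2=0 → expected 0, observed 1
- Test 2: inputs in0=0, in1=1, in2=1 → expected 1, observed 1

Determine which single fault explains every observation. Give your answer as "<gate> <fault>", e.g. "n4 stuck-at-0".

Fault-free values for test 1 (in0=1, in1=0, in2=0): n1=0, n2=0, n3=0, n4=0, n5=1, n6=0, giving Y=0. Observed 1.
Test 1: faults giving observed 1 are {n6 stuck-at-1, n6 inverted output}.
Test 2 (in0=0, in1=1, in2=1): fault-free n1=0, n2=0, n3=0, n4=0, n5=1, n6=1 → 1; observed 1. Eliminates n6 inverted output.
Only n6 stuck-at-1 is consistent with every test.

n6 stuck-at-1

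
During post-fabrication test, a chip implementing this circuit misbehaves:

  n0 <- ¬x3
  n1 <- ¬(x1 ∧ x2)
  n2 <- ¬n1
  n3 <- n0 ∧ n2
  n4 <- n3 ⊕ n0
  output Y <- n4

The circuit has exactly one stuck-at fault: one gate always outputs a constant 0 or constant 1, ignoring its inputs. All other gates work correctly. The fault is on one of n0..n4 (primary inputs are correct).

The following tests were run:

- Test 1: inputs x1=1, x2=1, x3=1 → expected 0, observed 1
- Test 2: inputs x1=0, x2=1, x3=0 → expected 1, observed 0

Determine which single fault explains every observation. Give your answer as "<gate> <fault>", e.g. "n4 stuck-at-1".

Fault-free values for test 1 (x1=1, x2=1, x3=1): n0=0, n1=0, n2=1, n3=0, n4=0, giving Y=0. Observed 1.
Test 1: faults giving observed 1 are {n3 stuck-at-1, n4 stuck-at-1}.
Test 2 (x1=0, x2=1, x3=0): fault-free n0=1, n1=1, n2=0, n3=0, n4=1 → 1; observed 0. Eliminates n4 stuck-at-1.
Only n3 stuck-at-1 is consistent with every test.

n3 stuck-at-1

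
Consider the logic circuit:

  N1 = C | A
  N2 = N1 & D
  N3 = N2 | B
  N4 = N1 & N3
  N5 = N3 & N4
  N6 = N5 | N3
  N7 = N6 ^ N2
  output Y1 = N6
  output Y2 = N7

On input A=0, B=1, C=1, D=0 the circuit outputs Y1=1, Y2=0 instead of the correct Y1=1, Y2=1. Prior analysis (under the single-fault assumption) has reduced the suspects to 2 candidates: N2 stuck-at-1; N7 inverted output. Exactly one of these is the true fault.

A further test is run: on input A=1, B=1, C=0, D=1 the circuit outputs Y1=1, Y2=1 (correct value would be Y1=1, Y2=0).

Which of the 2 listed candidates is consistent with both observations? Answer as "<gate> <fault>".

Evaluate each candidate on input A=1, B=1, C=0, D=1:
  N2 stuck-at-1: N1=1, N2=1 [stuck-at-1], N3=1, N4=1, N5=1, N6=1, N7=0 → Y1=1, Y2=0 — eliminated
  N7 inverted output: N1=1, N2=1, N3=1, N4=1, N5=1, N6=1, N7=1 [inverted output] → Y1=1, Y2=1 — matches
Only N7 inverted output reproduces the observed Y1=1, Y2=1.

N7 inverted output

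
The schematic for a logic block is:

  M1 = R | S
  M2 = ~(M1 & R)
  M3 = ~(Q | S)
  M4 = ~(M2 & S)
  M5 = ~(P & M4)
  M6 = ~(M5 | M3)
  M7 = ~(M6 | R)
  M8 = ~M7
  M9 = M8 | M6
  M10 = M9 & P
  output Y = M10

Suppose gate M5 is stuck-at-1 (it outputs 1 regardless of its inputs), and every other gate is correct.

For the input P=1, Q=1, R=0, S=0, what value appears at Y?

Propagate with M5 forced: M1=0, M2=1, M3=0, M4=1, M5=1 [stuck-at-1], M6=0, M7=1, M8=0, M9=0, M10=0.
So Y = 0. (Without the fault it would be 1.)

0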